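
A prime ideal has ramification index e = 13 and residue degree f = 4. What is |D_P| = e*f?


|D_P| = e * f
= 13 * 4
= 52

52


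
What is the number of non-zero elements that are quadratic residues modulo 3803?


For prime p, the number of non-zero quadratic residues is (p-1)/2.
= (3803-1)/2
= 1901

1901


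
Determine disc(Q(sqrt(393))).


For K = Q(sqrt(d)) with d squarefree: disc(K) = d if d = 1 mod 4, and disc(K) = 4d if d = 2 or 3 mod 4.
Here d = 393, and d mod 4 = 1.
d = 1 mod 4 (O_K = Z[(1+sqrt(d))/2]), so disc(K) = d = 393

393


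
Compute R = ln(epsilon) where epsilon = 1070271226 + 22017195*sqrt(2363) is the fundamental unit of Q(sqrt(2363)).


epsilon = 1070271226 + 22017195*sqrt(2363)
= 2.1405e+09
R = ln(2.1405e+09)
= 21.4843

21.4843


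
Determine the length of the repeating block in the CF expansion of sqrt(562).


Run the CF algorithm for sqrt(562).
a_0 = floor(sqrt(562)) = 23; set m_0=0, q_0=1.
Recurrence: m' = q*a - m,  q' = (d - m'^2)/q,  a' = floor((a_0 + m')/q').
  step 1: m=23, q=33, a=1
  step 2: m=10, q=14, a=2
  step 3: m=18, q=17, a=2
  step 4: m=16, q=18, a=2
  step 5: m=20, q=9, a=4
  step 6: m=16, q=34, a=1
  step 7: m=18, q=7, a=5
  step 8: m=17, q=39, a=1
  step 9: m=22, q=2, a=22
  step 10: m=22, q=39, a=1
  step 11: m=17, q=7, a=5
  step 12: m=18, q=34, a=1
  step 13: m=16, q=9, a=4
  step 14: m=20, q=18, a=2
  step 15: m=16, q=17, a=2
  step 16: m=18, q=14, a=2
  step 17: m=10, q=33, a=1
  step 18: m=23, q=1, a=46
a_18 = 2*a_0 = 46, so the period closes here.
sqrt(562) = [23; 1, 2, 2, 2, 4, 1, 5, 1, 22, 1, 5, 1, 4, 2, 2, 2, 1, 46]
Period length = 18

18


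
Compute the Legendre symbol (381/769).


p = 769 is prime, so compute (381/769) with the reciprocity algorithm (Jacobi-symbol steps: pull out 2s via (2/n), flip via reciprocity, reduce):
  reciprocity: (381/769) -> +(769/381)
  reduce: (7/381)
  reciprocity: (7/381) -> +(381/7)
  reduce: (3/7)
  reciprocity: (3/7) -> -(7/3)
  reduce: (1/3)
  (1/3) = 1
Product of signs = -1
(381/769) = -1

-1


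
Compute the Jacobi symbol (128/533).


Compute (128/533) via quadratic reciprocity:
  pull out 2: (2/533) = -1  (since 533 mod 8 = 5)
  pull out 2: (2/533) = -1  (since 533 mod 8 = 5)
  pull out 2: (2/533) = -1  (since 533 mod 8 = 5)
  pull out 2: (2/533) = -1  (since 533 mod 8 = 5)
  pull out 2: (2/533) = -1  (since 533 mod 8 = 5)
  pull out 2: (2/533) = -1  (since 533 mod 8 = 5)
  pull out 2: (2/533) = -1  (since 533 mod 8 = 5)
  (1/533) = 1
Product of signs = -1

-1


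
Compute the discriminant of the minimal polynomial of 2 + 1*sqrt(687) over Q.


The element 2 + 1*sqrt(687) has minimal polynomial:
x^2 - 4*x - 683
Discriminant = (-4)^2 - 4*(-683)
= 16 + 2732
= 2748

2748


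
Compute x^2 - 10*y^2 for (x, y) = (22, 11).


x^2 - d*y^2
= 22^2 - 10*11^2
= 484 - 1210
= -726

-726


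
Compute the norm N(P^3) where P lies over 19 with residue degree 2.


N(P^a) = p^(a*f)
= 19^(3*2)
= 19^6
= 47045881

47045881


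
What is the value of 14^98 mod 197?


p = 197 is prime and the exponent is (p-1)/2 = 98, so by Euler's criterion 14^98 = (14/197) = +1 or -1 mod 197.
Compute by square-and-multiply:
  98 = 64 + 32 + 2 (binary 1100010)
  Repeated squaring mod 197: 14^1 = 14, 14^2 = 196, 14^4 = 1, 14^8 = 1, 14^16 = 1, 14^32 = 1, 14^64 = 1
  14^98 = 14^64 * 14^32 * 14^2 = 1 * 1 * 196 mod 197
    1 * 1 = 1 = 1 mod 197
    1 * 196 = 196 = 196 mod 197
  14^98 = 196 mod 197
Result 196 = p - 1 = -1 mod 197: 14 is a quadratic non-residue mod 197. As a residue in [0, p-1] the value is 196.
14^98 mod 197 = 196

196


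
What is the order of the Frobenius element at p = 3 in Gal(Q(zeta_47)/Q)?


The Frobenius at p in Gal(Q(zeta_n)/Q) = (Z/nZ)* is the class of p, so its order is ord_47(3), the smallest k >= 1 with 3^k = 1 mod 47.
n = 47 = 47, phi(47) = 46; the order divides phi(n).
Divisors of 46: 1, 2, 23, 46
Repeated squaring mod 47: 3^1 = 3, 3^2 = 9, 3^4 = 34, 3^8 = 28, 3^16 = 32, 3^32 = 37
Test divisors in increasing order:
  k=1: 3^1 = 3 mod 47
  k=2: 3^2 = 9 mod 47
  k=23: 3^23 = 32 * 34 * 9 * 3 = 1 mod 47  <- first divisor giving 1
Order = 23

23


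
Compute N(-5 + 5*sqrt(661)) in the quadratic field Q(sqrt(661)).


N(a + b*sqrt(d)) = a^2 - d*b^2
= (-5)^2 - (661)*(5)^2
= 25 - 16525
= -16500

-16500


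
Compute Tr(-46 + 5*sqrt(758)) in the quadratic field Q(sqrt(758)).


Tr(a + b*sqrt(d)) = (a + b*sqrt(d)) + (a - b*sqrt(d)) = 2a
= 2 * (-46)
= -92

-92


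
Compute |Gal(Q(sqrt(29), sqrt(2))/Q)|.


The 2 square roots of distinct primes are multiplicatively independent over Q,
so [K:Q] = 2^2 and Gal(K/Q) is isomorphic to (Z/2Z)^2.
|Gal| = 2^2 = 4

4


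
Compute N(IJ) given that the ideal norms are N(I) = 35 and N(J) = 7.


N(IJ) = N(I) * N(J)
= 35 * 7
= 245

245


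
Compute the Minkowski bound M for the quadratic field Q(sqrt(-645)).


d = -645, d mod 4 = 3, so disc(K) = 4d = -2580; |disc(K)| = 2580
Imaginary quadratic field, so n = 2, s = r2 = 1, r1 = 0
M = (n!/n^n) * (4/pi)^s * sqrt(|disc(K)|) = (2!/2^2) * (4/pi)^1 * sqrt(2580)
= 0.5 * 1.273240 * 50.793700
= 32.3363

32.3363


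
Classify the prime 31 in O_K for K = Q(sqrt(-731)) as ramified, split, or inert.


K = Q(sqrt(-731)). Since d mod 4 = 1, disc(K) = -731.
Check p | disc: -731 mod 31 = 13.
p does not divide disc. Compute Legendre symbol (d/p):
13^((31-1)/2) mod 31 = -1
(d/p) = -1, so p is inert: (p) stays prime with e=1, f=2, g=1.
Therefore p is inert.

inert


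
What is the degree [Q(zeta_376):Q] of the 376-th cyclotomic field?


The degree equals Euler's totient phi(376).
376 = 2^3 * 47
phi(376) = 184

184


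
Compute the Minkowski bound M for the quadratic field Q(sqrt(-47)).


d = -47, d mod 4 = 1, so disc(K) = d = -47; |disc(K)| = 47
Imaginary quadratic field, so n = 2, s = r2 = 1, r1 = 0
M = (n!/n^n) * (4/pi)^s * sqrt(|disc(K)|) = (2!/2^2) * (4/pi)^1 * sqrt(47)
= 0.5 * 1.273240 * 6.855655
= 4.3644

4.3644


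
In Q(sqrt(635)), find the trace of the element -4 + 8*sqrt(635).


Tr(a + b*sqrt(d)) = (a + b*sqrt(d)) + (a - b*sqrt(d)) = 2a
= 2 * (-4)
= -8

-8


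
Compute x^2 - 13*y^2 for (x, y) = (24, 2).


x^2 - d*y^2
= 24^2 - 13*2^2
= 576 - 52
= 524

524


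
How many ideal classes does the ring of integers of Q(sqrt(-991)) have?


K = Q(sqrt(-991)). d mod 4 = 1, so D = disc(K) = d = -991
h(K) equals the number of primitive reduced positive-definite forms (a, b, c) = a*x^2 + b*x*y + c*y^2 with b^2 - 4ac = D,
where reduced means |b| <= a <= c, with b >= 0 whenever |b| = a or a = c, and primitive means gcd(a, b, c) = 1.
Reduced forces 3a^2 <= |D| = 991, so 1 <= a <= 18; b must have the parity of D, and c = (b^2 - D)/(4a) must be an integer >= a.
Enumerate a = 1..18, b in [-a, a]:
  a=1: (1, 1, 248)  [1]
  a=2: (2, -1, 124), (2, 1, 124)  [2]
  a=3: none
  a=4: (4, -1, 62), (4, 1, 62)  [2]
  a=5: (5, -3, 50), (5, 3, 50)  [2]
  a=6..7: none
  a=8: (8, -1, 31), (8, 1, 31)  [2]
  a=9: none
  a=10: (10, -7, 26), (10, -3, 25), (10, 3, 25), (10, 7, 26)  [4]
  a=11..12: none
  a=13: (13, -7, 20), (13, 7, 20)  [2]
  a=14..15: none
  a=16: (16, -15, 19), (16, 15, 19)  [2]
  a=17..18: none
Total reduced forms: 1 + 2 + 2 + 2 + 2 + 4 + 2 + 2 = 17
h = 17

17


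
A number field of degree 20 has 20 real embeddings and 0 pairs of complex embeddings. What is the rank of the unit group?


By Dirichlet's unit theorem:
rank = r1 + r2 - 1
= 20 + 0 - 1
= 19

19


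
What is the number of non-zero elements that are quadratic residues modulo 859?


For prime p, the number of non-zero quadratic residues is (p-1)/2.
= (859-1)/2
= 429

429


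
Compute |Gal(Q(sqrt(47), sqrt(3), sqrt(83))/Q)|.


The 3 square roots of distinct primes are multiplicatively independent over Q,
so [K:Q] = 2^3 and Gal(K/Q) is isomorphic to (Z/2Z)^3.
|Gal| = 2^3 = 8

8


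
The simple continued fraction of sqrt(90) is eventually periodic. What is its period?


Run the CF algorithm for sqrt(90).
a_0 = floor(sqrt(90)) = 9; set m_0=0, q_0=1.
Recurrence: m' = q*a - m,  q' = (d - m'^2)/q,  a' = floor((a_0 + m')/q').
  step 1: m=9, q=9, a=2
  step 2: m=9, q=1, a=18
a_2 = 2*a_0 = 18, so the period closes here.
sqrt(90) = [9; 2, 18]
Period length = 2

2


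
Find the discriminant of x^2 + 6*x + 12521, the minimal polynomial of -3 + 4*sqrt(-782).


The element -3 + 4*sqrt(-782) has minimal polynomial:
x^2 + 6*x + 12521
Discriminant = (6)^2 - 4*(12521)
= 36 - 50084
= -50048

-50048


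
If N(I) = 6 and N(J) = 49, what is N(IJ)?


N(IJ) = N(I) * N(J)
= 6 * 49
= 294

294


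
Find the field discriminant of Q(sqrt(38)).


For K = Q(sqrt(d)) with d squarefree: disc(K) = d if d = 1 mod 4, and disc(K) = 4d if d = 2 or 3 mod 4.
Here d = 38, and d mod 4 = 2.
d = 2 mod 4, not 1 (O_K = Z[sqrt(d)]), so disc(K) = 4d = 4 * (38) = 152

152


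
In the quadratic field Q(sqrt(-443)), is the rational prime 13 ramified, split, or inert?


K = Q(sqrt(-443)). Since d mod 4 = 1, disc(K) = -443.
Check p | disc: -443 mod 13 = 12.
p does not divide disc. Compute Legendre symbol (d/p):
12^((13-1)/2) mod 13 = 1
(d/p) = 1, so p splits: (p) = P*P' with e=1, f=1, g=2.
Therefore p is split.

split


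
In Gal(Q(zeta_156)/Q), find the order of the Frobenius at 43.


The Frobenius at p in Gal(Q(zeta_n)/Q) = (Z/nZ)* is the class of p, so its order is ord_156(43), the smallest k >= 1 with 43^k = 1 mod 156.
n = 156 = 2^2 * 3 * 13, phi(156) = 48; the order divides phi(n).
Divisors of 48: 1, 2, 3, 4, 6, 8, 12, 16, 24, 48
Repeated squaring mod 156: 43^1 = 43, 43^2 = 133, 43^4 = 61, 43^8 = 133, 43^16 = 61, 43^32 = 133
Test divisors in increasing order:
  k=1: 43^1 = 43 mod 156
  k=2: 43^2 = 133 mod 156
  k=3: 43^3 = 133 * 43 = 103 mod 156
  k=4: 43^4 = 61 mod 156
  k=6: 43^6 = 61 * 133 = 1 mod 156  <- first divisor giving 1
Order = 6

6


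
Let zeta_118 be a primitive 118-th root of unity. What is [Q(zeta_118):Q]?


The degree equals Euler's totient phi(118).
118 = 2 * 59
phi(118) = 58

58


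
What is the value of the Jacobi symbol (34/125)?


Compute (34/125) via quadratic reciprocity:
  pull out 2: (2/125) = -1  (since 125 mod 8 = 5)
  reciprocity: (17/125) -> +(125/17)
  reduce: (6/17)
  pull out 2: (2/17) = +1  (since 17 mod 8 = 1)
  reciprocity: (3/17) -> +(17/3)
  reduce: (2/3)
  pull out 2: (2/3) = -1  (since 3 mod 8 = 3)
  (1/3) = 1
Product of signs = 1

1


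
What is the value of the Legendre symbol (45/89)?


p = 89 is prime, so compute (45/89) with the reciprocity algorithm (Jacobi-symbol steps: pull out 2s via (2/n), flip via reciprocity, reduce):
  reciprocity: (45/89) -> +(89/45)
  reduce: (44/45)
  pull out 2: (2/45) = -1  (since 45 mod 8 = 5)
  pull out 2: (2/45) = -1  (since 45 mod 8 = 5)
  reciprocity: (11/45) -> +(45/11)
  reduce: (1/11)
  (1/11) = 1
Product of signs = 1
(45/89) = 1

1


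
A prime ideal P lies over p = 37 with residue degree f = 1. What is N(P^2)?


N(P^a) = p^(a*f)
= 37^(2*1)
= 37^2
= 1369

1369


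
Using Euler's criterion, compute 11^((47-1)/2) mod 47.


p = 47 is prime and the exponent is (p-1)/2 = 23, so by Euler's criterion 11^23 = (11/47) = +1 or -1 mod 47.
Compute by square-and-multiply:
  23 = 16 + 4 + 2 + 1 (binary 10111)
  Repeated squaring mod 47: 11^1 = 11, 11^2 = 27, 11^4 = 24, 11^8 = 12, 11^16 = 3
  11^23 = 11^16 * 11^4 * 11^2 * 11^1 = 3 * 24 * 27 * 11 mod 47
    3 * 24 = 72 = 25 mod 47
    25 * 27 = 675 = 17 mod 47
    17 * 11 = 187 = 46 mod 47
  11^23 = 46 mod 47
Result 46 = p - 1 = -1 mod 47: 11 is a quadratic non-residue mod 47. As a residue in [0, p-1] the value is 46.
11^23 mod 47 = 46

46


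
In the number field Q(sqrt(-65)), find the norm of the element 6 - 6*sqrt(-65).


N(a + b*sqrt(d)) = a^2 - d*b^2
= (6)^2 - (-65)*(-6)^2
= 36 + 2340
= 2376

2376


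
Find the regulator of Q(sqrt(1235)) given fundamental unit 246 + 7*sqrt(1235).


epsilon = 246 + 7*sqrt(1235)
= 491.9980
R = ln(491.9980)
= 6.1985

6.1985


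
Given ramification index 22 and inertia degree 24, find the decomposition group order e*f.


|D_P| = e * f
= 22 * 24
= 528

528


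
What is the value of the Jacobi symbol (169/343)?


Compute (169/343) via quadratic reciprocity:
  reciprocity: (169/343) -> +(343/169)
  reduce: (5/169)
  reciprocity: (5/169) -> +(169/5)
  reduce: (4/5)
  pull out 2: (2/5) = -1  (since 5 mod 8 = 5)
  pull out 2: (2/5) = -1  (since 5 mod 8 = 5)
  (1/5) = 1
Product of signs = 1

1


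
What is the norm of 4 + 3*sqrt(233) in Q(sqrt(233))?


N(a + b*sqrt(d)) = a^2 - d*b^2
= (4)^2 - (233)*(3)^2
= 16 - 2097
= -2081

-2081


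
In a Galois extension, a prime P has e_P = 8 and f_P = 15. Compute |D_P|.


|D_P| = e * f
= 8 * 15
= 120

120


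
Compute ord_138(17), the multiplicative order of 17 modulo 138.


We want ord_138(17), the smallest k >= 1 with 17^k = 1 mod 138.
n = 138 = 2 * 3 * 23, phi(138) = 44; the order divides phi(n).
Divisors of 44: 1, 2, 4, 11, 22, 44
Repeated squaring mod 138: 17^1 = 17, 17^2 = 13, 17^4 = 31, 17^8 = 133, 17^16 = 25, 17^32 = 73
Test divisors in increasing order:
  k=1: 17^1 = 17 mod 138
  k=2: 17^2 = 13 mod 138
  k=4: 17^4 = 31 mod 138
  k=11: 17^11 = 133 * 13 * 17 = 137 mod 138
  k=22: 17^22 = 25 * 31 * 13 = 1 mod 138  <- first divisor giving 1
Order = 22

22


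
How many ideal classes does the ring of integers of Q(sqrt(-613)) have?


K = Q(sqrt(-613)). d mod 4 = 3, so D = disc(K) = 4d = -2452
h(K) equals the number of primitive reduced positive-definite forms (a, b, c) = a*x^2 + b*x*y + c*y^2 with b^2 - 4ac = D,
where reduced means |b| <= a <= c, with b >= 0 whenever |b| = a or a = c, and primitive means gcd(a, b, c) = 1.
Reduced forces 3a^2 <= |D| = 2452, so 1 <= a <= 28; b must have the parity of D, and c = (b^2 - D)/(4a) must be an integer >= a.
Enumerate a = 1..28, b in [-a, a]:
  a=1: (1, 0, 613)  [1]
  a=2: (2, 2, 307)  [1]
  a=3..10: none
  a=11: (11, -10, 58), (11, 10, 58)  [2]
  a=12..16: none
  a=17: (17, -8, 37), (17, 8, 37)  [2]
  a=18..21: none
  a=22: (22, -10, 29), (22, 10, 29)  [2]
  a=23: (23, -20, 31), (23, 20, 31)  [2]
  a=24..28: none
Total reduced forms: 1 + 1 + 2 + 2 + 2 + 2 = 10
h = 10

10


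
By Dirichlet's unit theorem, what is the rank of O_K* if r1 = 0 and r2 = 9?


By Dirichlet's unit theorem:
rank = r1 + r2 - 1
= 0 + 9 - 1
= 8

8


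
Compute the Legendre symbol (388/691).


p = 691 is prime, so compute (388/691) with the reciprocity algorithm (Jacobi-symbol steps: pull out 2s via (2/n), flip via reciprocity, reduce):
  pull out 2: (2/691) = -1  (since 691 mod 8 = 3)
  pull out 2: (2/691) = -1  (since 691 mod 8 = 3)
  reciprocity: (97/691) -> +(691/97)
  reduce: (12/97)
  pull out 2: (2/97) = +1  (since 97 mod 8 = 1)
  pull out 2: (2/97) = +1  (since 97 mod 8 = 1)
  reciprocity: (3/97) -> +(97/3)
  reduce: (1/3)
  (1/3) = 1
Product of signs = 1
(388/691) = 1

1


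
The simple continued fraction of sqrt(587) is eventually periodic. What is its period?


Run the CF algorithm for sqrt(587).
a_0 = floor(sqrt(587)) = 24; set m_0=0, q_0=1.
Recurrence: m' = q*a - m,  q' = (d - m'^2)/q,  a' = floor((a_0 + m')/q').
  step 1: m=24, q=11, a=4
  step 2: m=20, q=17, a=2
  step 3: m=14, q=23, a=1
  step 4: m=9, q=22, a=1
  step 5: m=13, q=19, a=1
  step 6: m=6, q=29, a=1
  step 7: m=23, q=2, a=23
  step 8: m=23, q=29, a=1
  step 9: m=6, q=19, a=1
  step 10: m=13, q=22, a=1
  step 11: m=9, q=23, a=1
  step 12: m=14, q=17, a=2
  step 13: m=20, q=11, a=4
  step 14: m=24, q=1, a=48
a_14 = 2*a_0 = 48, so the period closes here.
sqrt(587) = [24; 4, 2, 1, 1, 1, 1, 23, 1, 1, 1, 1, 2, 4, 48]
Period length = 14

14


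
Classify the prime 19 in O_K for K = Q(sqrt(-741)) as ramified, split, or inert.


K = Q(sqrt(-741)). Since d mod 4 = 3, disc(K) = -2964.
Check p | disc: -2964 mod 19 = 0.
p divides disc, so p ramifies: (p) = P^2 with e=2, f=1, g=1.
Therefore p is ramified.

ramified


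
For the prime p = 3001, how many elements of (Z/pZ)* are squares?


For prime p, the number of non-zero quadratic residues is (p-1)/2.
= (3001-1)/2
= 1500

1500


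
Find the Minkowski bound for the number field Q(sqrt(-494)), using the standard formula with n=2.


d = -494, d mod 4 = 2, so disc(K) = 4d = -1976; |disc(K)| = 1976
Imaginary quadratic field, so n = 2, s = r2 = 1, r1 = 0
M = (n!/n^n) * (4/pi)^s * sqrt(|disc(K)|) = (2!/2^2) * (4/pi)^1 * sqrt(1976)
= 0.5 * 1.273240 * 44.452222
= 28.2992

28.2992


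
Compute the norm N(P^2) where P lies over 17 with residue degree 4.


N(P^a) = p^(a*f)
= 17^(2*4)
= 17^8
= 6975757441

6975757441


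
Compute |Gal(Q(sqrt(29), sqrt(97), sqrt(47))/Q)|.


The 3 square roots of distinct primes are multiplicatively independent over Q,
so [K:Q] = 2^3 and Gal(K/Q) is isomorphic to (Z/2Z)^3.
|Gal| = 2^3 = 8

8


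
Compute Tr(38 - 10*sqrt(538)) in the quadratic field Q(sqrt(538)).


Tr(a + b*sqrt(d)) = (a + b*sqrt(d)) + (a - b*sqrt(d)) = 2a
= 2 * (38)
= 76

76


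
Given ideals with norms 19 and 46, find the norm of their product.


N(IJ) = N(I) * N(J)
= 19 * 46
= 874

874


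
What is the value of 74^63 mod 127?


p = 127 is prime and the exponent is (p-1)/2 = 63, so by Euler's criterion 74^63 = (74/127) = +1 or -1 mod 127.
Compute by square-and-multiply:
  63 = 32 + 16 + 8 + 4 + 2 + 1 (binary 111111)
  Repeated squaring mod 127: 74^1 = 74, 74^2 = 15, 74^4 = 98, 74^8 = 79, 74^16 = 18, 74^32 = 70
  74^63 = 74^32 * 74^16 * 74^8 * 74^4 * 74^2 * 74^1 = 70 * 18 * 79 * 98 * 15 * 74 mod 127
    70 * 18 = 1260 = 117 mod 127
    117 * 79 = 9243 = 99 mod 127
    99 * 98 = 9702 = 50 mod 127
    50 * 15 = 750 = 115 mod 127
    115 * 74 = 8510 = 1 mod 127
  74^63 = 1 mod 127
Result 1: 74 is a quadratic residue mod 127.
74^63 mod 127 = 1

1


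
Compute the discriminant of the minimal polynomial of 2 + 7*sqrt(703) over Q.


The element 2 + 7*sqrt(703) has minimal polynomial:
x^2 - 4*x - 34443
Discriminant = (-4)^2 - 4*(-34443)
= 16 + 137772
= 137788

137788


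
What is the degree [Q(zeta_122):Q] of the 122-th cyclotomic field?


The degree equals Euler's totient phi(122).
122 = 2 * 61
phi(122) = 60

60


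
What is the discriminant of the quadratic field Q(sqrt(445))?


For K = Q(sqrt(d)) with d squarefree: disc(K) = d if d = 1 mod 4, and disc(K) = 4d if d = 2 or 3 mod 4.
Here d = 445, and d mod 4 = 1.
d = 1 mod 4 (O_K = Z[(1+sqrt(d))/2]), so disc(K) = d = 445

445


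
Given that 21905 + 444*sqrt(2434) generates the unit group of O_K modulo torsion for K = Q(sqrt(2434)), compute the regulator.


epsilon = 21905 + 444*sqrt(2434)
= 43810.0000
R = ln(43810.0000)
= 10.6876

10.6876


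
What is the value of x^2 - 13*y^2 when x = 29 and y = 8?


x^2 - d*y^2
= 29^2 - 13*8^2
= 841 - 832
= 9

9


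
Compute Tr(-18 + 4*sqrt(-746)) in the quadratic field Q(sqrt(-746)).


Tr(a + b*sqrt(d)) = (a + b*sqrt(d)) + (a - b*sqrt(d)) = 2a
= 2 * (-18)
= -36

-36


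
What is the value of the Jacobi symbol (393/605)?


Compute (393/605) via quadratic reciprocity:
  reciprocity: (393/605) -> +(605/393)
  reduce: (212/393)
  pull out 2: (2/393) = +1  (since 393 mod 8 = 1)
  pull out 2: (2/393) = +1  (since 393 mod 8 = 1)
  reciprocity: (53/393) -> +(393/53)
  reduce: (22/53)
  pull out 2: (2/53) = -1  (since 53 mod 8 = 5)
  reciprocity: (11/53) -> +(53/11)
  reduce: (9/11)
  reciprocity: (9/11) -> +(11/9)
  reduce: (2/9)
  pull out 2: (2/9) = +1  (since 9 mod 8 = 1)
  (1/9) = 1
Product of signs = -1

-1


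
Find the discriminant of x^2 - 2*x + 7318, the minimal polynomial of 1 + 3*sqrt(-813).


The element 1 + 3*sqrt(-813) has minimal polynomial:
x^2 - 2*x + 7318
Discriminant = (-2)^2 - 4*(7318)
= 4 - 29272
= -29268

-29268


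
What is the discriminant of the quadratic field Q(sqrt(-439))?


For K = Q(sqrt(d)) with d squarefree: disc(K) = d if d = 1 mod 4, and disc(K) = 4d if d = 2 or 3 mod 4.
Here d = -439, and d mod 4 = 1.
d = 1 mod 4 (O_K = Z[(1+sqrt(d))/2]), so disc(K) = d = -439

-439


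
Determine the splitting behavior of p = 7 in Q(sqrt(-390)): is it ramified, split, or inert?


K = Q(sqrt(-390)). Since d mod 4 = 2, disc(K) = -1560.
Check p | disc: -1560 mod 7 = 1.
p does not divide disc. Compute Legendre symbol (d/p):
2^((7-1)/2) mod 7 = 1
(d/p) = 1, so p splits: (p) = P*P' with e=1, f=1, g=2.
Therefore p is split.

split


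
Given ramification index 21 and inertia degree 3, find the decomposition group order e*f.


|D_P| = e * f
= 21 * 3
= 63

63


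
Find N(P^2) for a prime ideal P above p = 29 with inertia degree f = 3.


N(P^a) = p^(a*f)
= 29^(2*3)
= 29^6
= 594823321

594823321


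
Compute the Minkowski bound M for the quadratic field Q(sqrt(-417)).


d = -417, d mod 4 = 3, so disc(K) = 4d = -1668; |disc(K)| = 1668
Imaginary quadratic field, so n = 2, s = r2 = 1, r1 = 0
M = (n!/n^n) * (4/pi)^s * sqrt(|disc(K)|) = (2!/2^2) * (4/pi)^1 * sqrt(1668)
= 0.5 * 1.273240 * 40.841156
= 26.0003

26.0003


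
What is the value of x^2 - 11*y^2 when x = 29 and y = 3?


x^2 - d*y^2
= 29^2 - 11*3^2
= 841 - 99
= 742

742


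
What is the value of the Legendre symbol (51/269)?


p = 269 is prime, so compute (51/269) with the reciprocity algorithm (Jacobi-symbol steps: pull out 2s via (2/n), flip via reciprocity, reduce):
  reciprocity: (51/269) -> +(269/51)
  reduce: (14/51)
  pull out 2: (2/51) = -1  (since 51 mod 8 = 3)
  reciprocity: (7/51) -> -(51/7)
  reduce: (2/7)
  pull out 2: (2/7) = +1  (since 7 mod 8 = 7)
  (1/7) = 1
Product of signs = 1
(51/269) = 1

1


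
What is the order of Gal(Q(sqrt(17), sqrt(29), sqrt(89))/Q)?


The 3 square roots of distinct primes are multiplicatively independent over Q,
so [K:Q] = 2^3 and Gal(K/Q) is isomorphic to (Z/2Z)^3.
|Gal| = 2^3 = 8

8


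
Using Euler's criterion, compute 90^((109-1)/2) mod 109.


p = 109 is prime and the exponent is (p-1)/2 = 54, so by Euler's criterion 90^54 = (90/109) = +1 or -1 mod 109.
Compute by square-and-multiply:
  54 = 32 + 16 + 4 + 2 (binary 110110)
  Repeated squaring mod 109: 90^1 = 90, 90^2 = 34, 90^4 = 66, 90^8 = 105, 90^16 = 16, 90^32 = 38
  90^54 = 90^32 * 90^16 * 90^4 * 90^2 = 38 * 16 * 66 * 34 mod 109
    38 * 16 = 608 = 63 mod 109
    63 * 66 = 4158 = 16 mod 109
    16 * 34 = 544 = 108 mod 109
  90^54 = 108 mod 109
Result 108 = p - 1 = -1 mod 109: 90 is a quadratic non-residue mod 109. As a residue in [0, p-1] the value is 108.
90^54 mod 109 = 108

108


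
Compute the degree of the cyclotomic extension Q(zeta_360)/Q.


The degree equals Euler's totient phi(360).
360 = 2^3 * 3^2 * 5
phi(360) = 96

96


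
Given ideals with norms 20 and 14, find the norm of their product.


N(IJ) = N(I) * N(J)
= 20 * 14
= 280

280


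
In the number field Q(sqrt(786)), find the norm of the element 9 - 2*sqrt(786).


N(a + b*sqrt(d)) = a^2 - d*b^2
= (9)^2 - (786)*(-2)^2
= 81 - 3144
= -3063

-3063


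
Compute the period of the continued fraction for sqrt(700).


Run the CF algorithm for sqrt(700).
a_0 = floor(sqrt(700)) = 26; set m_0=0, q_0=1.
Recurrence: m' = q*a - m,  q' = (d - m'^2)/q,  a' = floor((a_0 + m')/q').
  step 1: m=26, q=24, a=2
  step 2: m=22, q=9, a=5
  step 3: m=23, q=19, a=2
  step 4: m=15, q=25, a=1
  step 5: m=10, q=24, a=1
  step 6: m=14, q=21, a=1
  step 7: m=7, q=31, a=1
  step 8: m=24, q=4, a=12
  step 9: m=24, q=31, a=1
  step 10: m=7, q=21, a=1
  step 11: m=14, q=24, a=1
  step 12: m=10, q=25, a=1
  step 13: m=15, q=19, a=2
  step 14: m=23, q=9, a=5
  step 15: m=22, q=24, a=2
  step 16: m=26, q=1, a=52
a_16 = 2*a_0 = 52, so the period closes here.
sqrt(700) = [26; 2, 5, 2, 1, 1, 1, 1, 12, 1, 1, 1, 1, 2, 5, 2, 52]
Period length = 16

16


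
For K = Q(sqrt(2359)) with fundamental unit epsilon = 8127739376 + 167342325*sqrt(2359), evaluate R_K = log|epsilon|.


epsilon = 8127739376 + 167342325*sqrt(2359)
= 1.6255e+10
R = ln(1.6255e+10)
= 23.5117

23.5117


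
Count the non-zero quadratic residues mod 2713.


For prime p, the number of non-zero quadratic residues is (p-1)/2.
= (2713-1)/2
= 1356

1356


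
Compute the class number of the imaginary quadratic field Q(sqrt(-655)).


K = Q(sqrt(-655)). d mod 4 = 1, so D = disc(K) = d = -655
h(K) equals the number of primitive reduced positive-definite forms (a, b, c) = a*x^2 + b*x*y + c*y^2 with b^2 - 4ac = D,
where reduced means |b| <= a <= c, with b >= 0 whenever |b| = a or a = c, and primitive means gcd(a, b, c) = 1.
Reduced forces 3a^2 <= |D| = 655, so 1 <= a <= 14; b must have the parity of D, and c = (b^2 - D)/(4a) must be an integer >= a.
Enumerate a = 1..14, b in [-a, a]:
  a=1: (1, 1, 164)  [1]
  a=2: (2, -1, 82), (2, 1, 82)  [2]
  a=3: none
  a=4: (4, -1, 41), (4, 1, 41)  [2]
  a=5: (5, 5, 34)  [1]
  a=6..7: none
  a=8: (8, -7, 22), (8, 7, 22)  [2]
  a=9: none
  a=10: (10, -5, 17), (10, 5, 17)  [2]
  a=11: (11, -7, 16), (11, 7, 16)  [2]
  a=12..14: none
Total reduced forms: 1 + 2 + 2 + 1 + 2 + 2 + 2 = 12
h = 12

12


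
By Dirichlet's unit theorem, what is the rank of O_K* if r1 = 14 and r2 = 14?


By Dirichlet's unit theorem:
rank = r1 + r2 - 1
= 14 + 14 - 1
= 27

27


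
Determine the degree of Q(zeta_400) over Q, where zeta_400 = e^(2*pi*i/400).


The degree equals Euler's totient phi(400).
400 = 2^4 * 5^2
phi(400) = 160

160


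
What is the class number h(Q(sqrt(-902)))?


K = Q(sqrt(-902)). d mod 4 = 2, so D = disc(K) = 4d = -3608
h(K) equals the number of primitive reduced positive-definite forms (a, b, c) = a*x^2 + b*x*y + c*y^2 with b^2 - 4ac = D,
where reduced means |b| <= a <= c, with b >= 0 whenever |b| = a or a = c, and primitive means gcd(a, b, c) = 1.
Reduced forces 3a^2 <= |D| = 3608, so 1 <= a <= 34; b must have the parity of D, and c = (b^2 - D)/(4a) must be an integer >= a.
Enumerate a = 1..34, b in [-a, a]:
  a=1: (1, 0, 902)  [1]
  a=2: (2, 0, 451)  [1]
  a=3: (3, -2, 301), (3, 2, 301)  [2]
  a=4..5: none
  a=6: (6, -4, 151), (6, 4, 151)  [2]
  a=7: (7, -2, 129), (7, 2, 129)  [2]
  a=8: none
  a=9: (9, -8, 102), (9, 8, 102)  [2]
  a=10: none
  a=11: (11, 0, 82)  [1]
  a=12..13: none
  a=14: (14, -12, 67), (14, 12, 67)  [2]
  a=15..16: none
  a=17: (17, -8, 54), (17, 8, 54)  [2]
  a=18: (18, -8, 51), (18, 8, 51)  [2]
  a=19..20: none
  a=21: (21, -16, 46), (21, -2, 43), (21, 2, 43), (21, 16, 46)  [4]
  a=22: (22, 0, 41)  [1]
  a=23: (23, -16, 42), (23, 16, 42)  [2]
  a=24..26: none
  a=27: (27, -8, 34), (27, 8, 34)  [2]
  a=28..30: none
  a=31: (31, -22, 33), (31, 22, 33)  [2]
  a=32..34: none
Total reduced forms: 1 + 1 + 2 + 2 + 2 + 2 + 1 + 2 + 2 + 2 + 4 + 1 + 2 + 2 + 2 = 28
h = 28

28


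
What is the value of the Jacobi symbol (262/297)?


Compute (262/297) via quadratic reciprocity:
  pull out 2: (2/297) = +1  (since 297 mod 8 = 1)
  reciprocity: (131/297) -> +(297/131)
  reduce: (35/131)
  reciprocity: (35/131) -> -(131/35)
  reduce: (26/35)
  pull out 2: (2/35) = -1  (since 35 mod 8 = 3)
  reciprocity: (13/35) -> +(35/13)
  reduce: (9/13)
  reciprocity: (9/13) -> +(13/9)
  reduce: (4/9)
  pull out 2: (2/9) = +1  (since 9 mod 8 = 1)
  pull out 2: (2/9) = +1  (since 9 mod 8 = 1)
  (1/9) = 1
Product of signs = 1

1


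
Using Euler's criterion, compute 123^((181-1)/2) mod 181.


p = 181 is prime and the exponent is (p-1)/2 = 90, so by Euler's criterion 123^90 = (123/181) = +1 or -1 mod 181.
Compute by square-and-multiply:
  90 = 64 + 16 + 8 + 2 (binary 1011010)
  Repeated squaring mod 181: 123^1 = 123, 123^2 = 106, 123^4 = 14, 123^8 = 15, 123^16 = 44, 123^32 = 126, 123^64 = 129
  123^90 = 123^64 * 123^16 * 123^8 * 123^2 = 129 * 44 * 15 * 106 mod 181
    129 * 44 = 5676 = 65 mod 181
    65 * 15 = 975 = 70 mod 181
    70 * 106 = 7420 = 180 mod 181
  123^90 = 180 mod 181
Result 180 = p - 1 = -1 mod 181: 123 is a quadratic non-residue mod 181. As a residue in [0, p-1] the value is 180.
123^90 mod 181 = 180

180


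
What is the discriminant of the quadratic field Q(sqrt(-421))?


For K = Q(sqrt(d)) with d squarefree: disc(K) = d if d = 1 mod 4, and disc(K) = 4d if d = 2 or 3 mod 4.
Here d = -421, and d mod 4 = 3.
d = 3 mod 4, not 1 (O_K = Z[sqrt(d)]), so disc(K) = 4d = 4 * (-421) = -1684

-1684


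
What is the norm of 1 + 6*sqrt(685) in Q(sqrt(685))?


N(a + b*sqrt(d)) = a^2 - d*b^2
= (1)^2 - (685)*(6)^2
= 1 - 24660
= -24659

-24659


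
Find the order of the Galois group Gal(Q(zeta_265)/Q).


|Gal(Q(zeta_265)/Q)| = phi(265)
= 208

208


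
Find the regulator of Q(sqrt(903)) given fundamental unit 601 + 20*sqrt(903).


epsilon = 601 + 20*sqrt(903)
= 1201.9992
R = ln(1201.9992)
= 7.0917

7.0917


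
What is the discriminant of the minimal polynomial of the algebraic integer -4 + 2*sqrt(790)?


The element -4 + 2*sqrt(790) has minimal polynomial:
x^2 + 8*x - 3144
Discriminant = (8)^2 - 4*(-3144)
= 64 + 12576
= 12640

12640


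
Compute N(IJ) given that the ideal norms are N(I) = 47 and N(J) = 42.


N(IJ) = N(I) * N(J)
= 47 * 42
= 1974

1974


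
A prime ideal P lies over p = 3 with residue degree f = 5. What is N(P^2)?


N(P^a) = p^(a*f)
= 3^(2*5)
= 3^10
= 59049

59049


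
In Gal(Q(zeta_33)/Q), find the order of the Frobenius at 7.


The Frobenius at p in Gal(Q(zeta_n)/Q) = (Z/nZ)* is the class of p, so its order is ord_33(7), the smallest k >= 1 with 7^k = 1 mod 33.
n = 33 = 3 * 11, phi(33) = 20; the order divides phi(n).
Divisors of 20: 1, 2, 4, 5, 10, 20
Repeated squaring mod 33: 7^1 = 7, 7^2 = 16, 7^4 = 25, 7^8 = 31, 7^16 = 4
Test divisors in increasing order:
  k=1: 7^1 = 7 mod 33
  k=2: 7^2 = 16 mod 33
  k=4: 7^4 = 25 mod 33
  k=5: 7^5 = 25 * 7 = 10 mod 33
  k=10: 7^10 = 31 * 16 = 1 mod 33  <- first divisor giving 1
Order = 10

10


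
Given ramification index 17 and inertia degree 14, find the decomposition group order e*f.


|D_P| = e * f
= 17 * 14
= 238

238


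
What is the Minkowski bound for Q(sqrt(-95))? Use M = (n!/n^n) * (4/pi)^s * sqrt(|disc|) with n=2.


d = -95, d mod 4 = 1, so disc(K) = d = -95; |disc(K)| = 95
Imaginary quadratic field, so n = 2, s = r2 = 1, r1 = 0
M = (n!/n^n) * (4/pi)^s * sqrt(|disc(K)|) = (2!/2^2) * (4/pi)^1 * sqrt(95)
= 0.5 * 1.273240 * 9.746794
= 6.2050

6.2050


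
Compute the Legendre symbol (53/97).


p = 97 is prime, so compute (53/97) with the reciprocity algorithm (Jacobi-symbol steps: pull out 2s via (2/n), flip via reciprocity, reduce):
  reciprocity: (53/97) -> +(97/53)
  reduce: (44/53)
  pull out 2: (2/53) = -1  (since 53 mod 8 = 5)
  pull out 2: (2/53) = -1  (since 53 mod 8 = 5)
  reciprocity: (11/53) -> +(53/11)
  reduce: (9/11)
  reciprocity: (9/11) -> +(11/9)
  reduce: (2/9)
  pull out 2: (2/9) = +1  (since 9 mod 8 = 1)
  (1/9) = 1
Product of signs = 1
(53/97) = 1

1


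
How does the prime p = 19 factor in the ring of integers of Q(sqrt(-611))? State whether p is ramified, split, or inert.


K = Q(sqrt(-611)). Since d mod 4 = 1, disc(K) = -611.
Check p | disc: -611 mod 19 = 16.
p does not divide disc. Compute Legendre symbol (d/p):
16^((19-1)/2) mod 19 = 1
(d/p) = 1, so p splits: (p) = P*P' with e=1, f=1, g=2.
Therefore p is split.

split


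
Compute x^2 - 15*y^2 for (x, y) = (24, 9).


x^2 - d*y^2
= 24^2 - 15*9^2
= 576 - 1215
= -639

-639


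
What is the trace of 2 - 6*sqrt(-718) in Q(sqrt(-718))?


Tr(a + b*sqrt(d)) = (a + b*sqrt(d)) + (a - b*sqrt(d)) = 2a
= 2 * (2)
= 4

4


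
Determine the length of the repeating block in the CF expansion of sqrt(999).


Run the CF algorithm for sqrt(999).
a_0 = floor(sqrt(999)) = 31; set m_0=0, q_0=1.
Recurrence: m' = q*a - m,  q' = (d - m'^2)/q,  a' = floor((a_0 + m')/q').
  step 1: m=31, q=38, a=1
  step 2: m=7, q=25, a=1
  step 3: m=18, q=27, a=1
  step 4: m=9, q=34, a=1
  step 5: m=25, q=11, a=5
  step 6: m=30, q=9, a=6
  step 7: m=24, q=47, a=1
  step 8: m=23, q=10, a=5
  step 9: m=27, q=27, a=2
  step 10: m=27, q=10, a=5
  step 11: m=23, q=47, a=1
  step 12: m=24, q=9, a=6
  step 13: m=30, q=11, a=5
  step 14: m=25, q=34, a=1
  step 15: m=9, q=27, a=1
  step 16: m=18, q=25, a=1
  step 17: m=7, q=38, a=1
  step 18: m=31, q=1, a=62
a_18 = 2*a_0 = 62, so the period closes here.
sqrt(999) = [31; 1, 1, 1, 1, 5, 6, 1, 5, 2, 5, 1, 6, 5, 1, 1, 1, 1, 62]
Period length = 18

18


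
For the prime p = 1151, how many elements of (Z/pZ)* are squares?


For prime p, the number of non-zero quadratic residues is (p-1)/2.
= (1151-1)/2
= 575

575


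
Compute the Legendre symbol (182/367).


p = 367 is prime, so compute (182/367) with the reciprocity algorithm (Jacobi-symbol steps: pull out 2s via (2/n), flip via reciprocity, reduce):
  pull out 2: (2/367) = +1  (since 367 mod 8 = 7)
  reciprocity: (91/367) -> -(367/91)
  reduce: (3/91)
  reciprocity: (3/91) -> -(91/3)
  reduce: (1/3)
  (1/3) = 1
Product of signs = 1
(182/367) = 1

1


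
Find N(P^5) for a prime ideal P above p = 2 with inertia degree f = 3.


N(P^a) = p^(a*f)
= 2^(5*3)
= 2^15
= 32768

32768


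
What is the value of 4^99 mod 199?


p = 199 is prime and the exponent is (p-1)/2 = 99, so by Euler's criterion 4^99 = (4/199) = +1 or -1 mod 199.
Compute by square-and-multiply:
  99 = 64 + 32 + 2 + 1 (binary 1100011)
  Repeated squaring mod 199: 4^1 = 4, 4^2 = 16, 4^4 = 57, 4^8 = 65, 4^16 = 46, 4^32 = 126, 4^64 = 155
  4^99 = 4^64 * 4^32 * 4^2 * 4^1 = 155 * 126 * 16 * 4 mod 199
    155 * 126 = 19530 = 28 mod 199
    28 * 16 = 448 = 50 mod 199
    50 * 4 = 200 = 1 mod 199
  4^99 = 1 mod 199
Result 1: 4 is a quadratic residue mod 199.
4^99 mod 199 = 1

1


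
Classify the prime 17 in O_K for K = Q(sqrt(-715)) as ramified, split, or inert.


K = Q(sqrt(-715)). Since d mod 4 = 1, disc(K) = -715.
Check p | disc: -715 mod 17 = 16.
p does not divide disc. Compute Legendre symbol (d/p):
16^((17-1)/2) mod 17 = 1
(d/p) = 1, so p splits: (p) = P*P' with e=1, f=1, g=2.
Therefore p is split.

split


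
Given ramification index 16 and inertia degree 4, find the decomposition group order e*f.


|D_P| = e * f
= 16 * 4
= 64

64


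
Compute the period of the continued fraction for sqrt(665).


Run the CF algorithm for sqrt(665).
a_0 = floor(sqrt(665)) = 25; set m_0=0, q_0=1.
Recurrence: m' = q*a - m,  q' = (d - m'^2)/q,  a' = floor((a_0 + m')/q').
  step 1: m=25, q=40, a=1
  step 2: m=15, q=11, a=3
  step 3: m=18, q=31, a=1
  step 4: m=13, q=16, a=2
  step 5: m=19, q=19, a=2
  step 6: m=19, q=16, a=2
  step 7: m=13, q=31, a=1
  step 8: m=18, q=11, a=3
  step 9: m=15, q=40, a=1
  step 10: m=25, q=1, a=50
a_10 = 2*a_0 = 50, so the period closes here.
sqrt(665) = [25; 1, 3, 1, 2, 2, 2, 1, 3, 1, 50]
Period length = 10

10


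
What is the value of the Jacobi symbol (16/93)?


Compute (16/93) via quadratic reciprocity:
  pull out 2: (2/93) = -1  (since 93 mod 8 = 5)
  pull out 2: (2/93) = -1  (since 93 mod 8 = 5)
  pull out 2: (2/93) = -1  (since 93 mod 8 = 5)
  pull out 2: (2/93) = -1  (since 93 mod 8 = 5)
  (1/93) = 1
Product of signs = 1

1


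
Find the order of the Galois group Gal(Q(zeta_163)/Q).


|Gal(Q(zeta_163)/Q)| = phi(163)
= 162

162


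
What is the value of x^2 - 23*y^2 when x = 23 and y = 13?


x^2 - d*y^2
= 23^2 - 23*13^2
= 529 - 3887
= -3358

-3358


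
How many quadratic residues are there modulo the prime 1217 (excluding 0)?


For prime p, the number of non-zero quadratic residues is (p-1)/2.
= (1217-1)/2
= 608

608


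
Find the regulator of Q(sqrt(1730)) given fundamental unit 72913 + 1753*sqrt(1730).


epsilon = 72913 + 1753*sqrt(1730)
= 145826.0000
R = ln(145826.0000)
= 11.8902

11.8902


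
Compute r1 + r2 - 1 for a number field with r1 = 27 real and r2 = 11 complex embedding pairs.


By Dirichlet's unit theorem:
rank = r1 + r2 - 1
= 27 + 11 - 1
= 37

37


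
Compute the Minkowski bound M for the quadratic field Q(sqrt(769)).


d = 769, d mod 4 = 1, so disc(K) = d = 769; |disc(K)| = 769
Real quadratic field, so n = 2, s = r2 = 0, r1 = 2
M = (n!/n^n) * (4/pi)^s * sqrt(|disc(K)|) = (2!/2^2) * (4/pi)^0 * sqrt(769)
= 0.5 * 1.000000 * 27.730849
= 13.8654

13.8654


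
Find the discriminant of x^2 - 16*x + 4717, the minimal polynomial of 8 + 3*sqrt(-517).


The element 8 + 3*sqrt(-517) has minimal polynomial:
x^2 - 16*x + 4717
Discriminant = (-16)^2 - 4*(4717)
= 256 - 18868
= -18612

-18612


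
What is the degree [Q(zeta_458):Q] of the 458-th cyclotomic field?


The degree equals Euler's totient phi(458).
458 = 2 * 229
phi(458) = 228

228


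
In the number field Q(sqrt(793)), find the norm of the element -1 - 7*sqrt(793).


N(a + b*sqrt(d)) = a^2 - d*b^2
= (-1)^2 - (793)*(-7)^2
= 1 - 38857
= -38856

-38856


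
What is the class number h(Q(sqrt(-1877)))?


K = Q(sqrt(-1877)). d mod 4 = 3, so D = disc(K) = 4d = -7508
h(K) equals the number of primitive reduced positive-definite forms (a, b, c) = a*x^2 + b*x*y + c*y^2 with b^2 - 4ac = D,
where reduced means |b| <= a <= c, with b >= 0 whenever |b| = a or a = c, and primitive means gcd(a, b, c) = 1.
Reduced forces 3a^2 <= |D| = 7508, so 1 <= a <= 50; b must have the parity of D, and c = (b^2 - D)/(4a) must be an integer >= a.
Enumerate a = 1..50, b in [-a, a]:
  a=1: (1, 0, 1877)  [1]
  a=2: (2, 2, 939)  [1]
  a=3: (3, -2, 626), (3, 2, 626)  [2]
  a=4..5: none
  a=6: (6, -2, 313), (6, 2, 313)  [2]
  a=7..8: none
  a=9: (9, -4, 209), (9, 4, 209)  [2]
  a=10: none
  a=11: (11, -4, 171), (11, 4, 171)  [2]
  a=12..17: none
  a=18: (18, -14, 107), (18, 14, 107)  [2]
  a=19: (19, -4, 99), (19, 4, 99)  [2]
  a=20..21: none
  a=22: (22, -18, 89), (22, 18, 89)  [2]
  a=23: (23, -6, 82), (23, 6, 82)  [2]
  a=24..26: none
  a=27: (27, -22, 74), (27, 22, 74)  [2]
  a=28..30: none
  a=31: (31, -26, 66), (31, 26, 66)  [2]
  a=32: none
  a=33: (33, -26, 62), (33, -4, 57), (33, 4, 57), (33, 26, 62)  [4]
  a=34..36: none
  a=37: (37, -22, 54), (37, 22, 54)  [2]
  a=38: (38, -34, 57), (38, 34, 57)  [2]
  a=39..40: none
  a=41: (41, -6, 46), (41, 6, 46)  [2]
  a=42: none
  a=43: (43, -24, 47), (43, 24, 47)  [2]
  a=44..50: none
Total reduced forms: 1 + 1 + 2 + 2 + 2 + 2 + 2 + 2 + 2 + 2 + 2 + 2 + 4 + 2 + 2 + 2 + 2 = 34
h = 34

34


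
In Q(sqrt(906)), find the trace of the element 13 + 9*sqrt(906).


Tr(a + b*sqrt(d)) = (a + b*sqrt(d)) + (a - b*sqrt(d)) = 2a
= 2 * (13)
= 26

26


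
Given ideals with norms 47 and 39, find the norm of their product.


N(IJ) = N(I) * N(J)
= 47 * 39
= 1833

1833


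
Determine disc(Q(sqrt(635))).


For K = Q(sqrt(d)) with d squarefree: disc(K) = d if d = 1 mod 4, and disc(K) = 4d if d = 2 or 3 mod 4.
Here d = 635, and d mod 4 = 3.
d = 3 mod 4, not 1 (O_K = Z[sqrt(d)]), so disc(K) = 4d = 4 * (635) = 2540

2540


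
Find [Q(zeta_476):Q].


The degree equals Euler's totient phi(476).
476 = 2^2 * 7 * 17
phi(476) = 192

192


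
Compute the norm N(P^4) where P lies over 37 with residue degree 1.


N(P^a) = p^(a*f)
= 37^(4*1)
= 37^4
= 1874161

1874161


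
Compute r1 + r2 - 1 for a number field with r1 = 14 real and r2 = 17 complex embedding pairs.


By Dirichlet's unit theorem:
rank = r1 + r2 - 1
= 14 + 17 - 1
= 30

30


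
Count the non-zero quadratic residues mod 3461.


For prime p, the number of non-zero quadratic residues is (p-1)/2.
= (3461-1)/2
= 1730

1730


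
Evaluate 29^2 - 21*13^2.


x^2 - d*y^2
= 29^2 - 21*13^2
= 841 - 3549
= -2708

-2708


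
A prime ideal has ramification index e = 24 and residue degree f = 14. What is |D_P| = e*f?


|D_P| = e * f
= 24 * 14
= 336

336


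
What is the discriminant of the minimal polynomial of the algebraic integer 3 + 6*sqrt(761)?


The element 3 + 6*sqrt(761) has minimal polynomial:
x^2 - 6*x - 27387
Discriminant = (-6)^2 - 4*(-27387)
= 36 + 109548
= 109584

109584


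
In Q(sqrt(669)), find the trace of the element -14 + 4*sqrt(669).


Tr(a + b*sqrt(d)) = (a + b*sqrt(d)) + (a - b*sqrt(d)) = 2a
= 2 * (-14)
= -28

-28


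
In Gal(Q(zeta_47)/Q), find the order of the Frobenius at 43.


The Frobenius at p in Gal(Q(zeta_n)/Q) = (Z/nZ)* is the class of p, so its order is ord_47(43), the smallest k >= 1 with 43^k = 1 mod 47.
n = 47 = 47, phi(47) = 46; the order divides phi(n).
Divisors of 46: 1, 2, 23, 46
Repeated squaring mod 47: 43^1 = 43, 43^2 = 16, 43^4 = 21, 43^8 = 18, 43^16 = 42, 43^32 = 25
Test divisors in increasing order:
  k=1: 43^1 = 43 mod 47
  k=2: 43^2 = 16 mod 47
  k=23: 43^23 = 42 * 21 * 16 * 43 = 46 mod 47
  k=46: 43^46 = 25 * 18 * 21 * 16 = 1 mod 47  <- first divisor giving 1
Order = 46

46
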